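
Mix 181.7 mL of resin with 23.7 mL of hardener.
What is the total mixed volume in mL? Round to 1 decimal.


Total = 181.7 + 23.7 = 205.4 mL

205.4


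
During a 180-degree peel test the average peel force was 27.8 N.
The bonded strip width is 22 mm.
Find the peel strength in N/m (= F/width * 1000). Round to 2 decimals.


Peel strength = F/width * 1000
= 27.8 / 22 * 1000
= 1263.64 N/m

1263.64


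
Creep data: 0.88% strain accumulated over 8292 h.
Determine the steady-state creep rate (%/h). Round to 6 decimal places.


Rate = 0.88 / 8292 = 0.000106 %/h

0.000106


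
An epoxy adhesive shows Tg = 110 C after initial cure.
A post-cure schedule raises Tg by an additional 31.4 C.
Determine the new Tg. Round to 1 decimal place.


New Tg = 110 + 31.4
= 141.4 C

141.4


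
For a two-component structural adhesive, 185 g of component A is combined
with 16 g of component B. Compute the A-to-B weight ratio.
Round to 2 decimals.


Weight ratio A:B = 185 / 16
= 11.56

11.56


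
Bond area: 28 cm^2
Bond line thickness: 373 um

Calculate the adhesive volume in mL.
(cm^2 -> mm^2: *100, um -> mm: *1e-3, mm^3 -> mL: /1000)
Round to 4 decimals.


V = 28*100 * 373*1e-3 / 1000
= 1.0444 mL

1.0444


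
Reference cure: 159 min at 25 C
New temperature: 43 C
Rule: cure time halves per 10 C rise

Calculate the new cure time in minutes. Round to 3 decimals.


factor = 2^((43-25)/10) = 3.4822
t_new = 159 / 3.4822 = 45.661 min

45.661


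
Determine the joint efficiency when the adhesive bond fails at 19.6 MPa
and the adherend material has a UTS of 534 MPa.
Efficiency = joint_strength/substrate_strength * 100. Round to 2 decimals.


Joint efficiency = 19.6 / 534 * 100
= 3.67%

3.67


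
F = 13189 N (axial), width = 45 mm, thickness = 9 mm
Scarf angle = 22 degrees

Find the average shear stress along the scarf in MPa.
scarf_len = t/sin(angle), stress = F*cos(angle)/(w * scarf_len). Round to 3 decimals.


scarf_len = 9/sin(22 deg) = 24.0252
cos(22 deg) = 0.927184
stress = 13189*0.927184/(45*24.0252) = 11.311 MPa

11.311


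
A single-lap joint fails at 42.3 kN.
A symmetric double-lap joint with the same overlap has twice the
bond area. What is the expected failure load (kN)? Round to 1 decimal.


Double-lap load = 2 * 42.3 = 84.6 kN

84.6


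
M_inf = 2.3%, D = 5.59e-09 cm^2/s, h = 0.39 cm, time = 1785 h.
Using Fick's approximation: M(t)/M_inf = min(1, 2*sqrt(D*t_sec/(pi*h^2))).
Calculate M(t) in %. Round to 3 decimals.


t = 6426000 s
ratio = min(1, 2*sqrt(5.59e-09*6426000/(pi*0.1521)))
= 0.548361
M(t) = 2.3 * 0.548361 = 1.261%

1.261


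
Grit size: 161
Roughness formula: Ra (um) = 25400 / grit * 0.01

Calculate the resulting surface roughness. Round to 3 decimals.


Ra = 25400 / 161 * 0.01
= 1.578 um

1.578


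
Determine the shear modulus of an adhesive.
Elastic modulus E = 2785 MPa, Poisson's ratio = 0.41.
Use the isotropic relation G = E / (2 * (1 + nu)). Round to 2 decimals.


G = 2785 / (2*(1+0.41)) = 2785 / 2.82
= 987.59 MPa

987.59


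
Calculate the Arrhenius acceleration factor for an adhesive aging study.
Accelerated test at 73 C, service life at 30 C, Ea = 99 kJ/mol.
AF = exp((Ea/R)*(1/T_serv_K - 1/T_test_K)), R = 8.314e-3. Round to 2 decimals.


T_test = 346.15 K, T_serv = 303.15 K
Ea/R = 99 / 0.008314 = 11907.63
AF = exp(11907.63 * (1/303.15 - 1/346.15))
= 131.56

131.56


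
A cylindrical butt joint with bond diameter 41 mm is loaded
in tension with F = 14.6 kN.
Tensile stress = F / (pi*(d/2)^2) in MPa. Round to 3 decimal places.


Area = pi * (41/2)^2 = 1320.2543 mm^2
Stress = 14.6*1000 / 1320.2543
= 11.058 MPa

11.058


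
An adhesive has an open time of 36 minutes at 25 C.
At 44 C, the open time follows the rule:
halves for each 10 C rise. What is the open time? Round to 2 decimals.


Factor = 2^((44-25)/10) = 3.7321
Open time = 36 / 3.7321 = 9.65 min

9.65


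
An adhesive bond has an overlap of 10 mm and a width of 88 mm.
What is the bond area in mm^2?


Bond area = overlap * width
= 10 * 88
= 880 mm^2

880


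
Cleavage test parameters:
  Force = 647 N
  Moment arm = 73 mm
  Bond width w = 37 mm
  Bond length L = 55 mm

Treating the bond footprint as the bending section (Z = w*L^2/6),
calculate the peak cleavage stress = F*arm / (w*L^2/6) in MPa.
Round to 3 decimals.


M = 647 * 73 = 47231 N*mm
Z = 37 * 55^2 / 6 = 111925 / 6 mm^3
sigma = M / Z = 6 * 47231 / 111925 = 283386 / 111925
= 2.532 MPa

2.532


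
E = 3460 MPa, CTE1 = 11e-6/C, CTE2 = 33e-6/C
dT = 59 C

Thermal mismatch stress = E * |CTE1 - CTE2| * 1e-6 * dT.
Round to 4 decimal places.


= 3460 * 22e-6 * 59
= 4.4911 MPa

4.4911


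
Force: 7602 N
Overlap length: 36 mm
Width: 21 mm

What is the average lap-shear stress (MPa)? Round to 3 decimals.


Average shear stress = F / (overlap * width)
= 7602 / (36 * 21)
= 10.056 MPa

10.056


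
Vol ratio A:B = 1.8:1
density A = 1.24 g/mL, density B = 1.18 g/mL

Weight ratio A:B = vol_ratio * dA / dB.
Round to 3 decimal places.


Weight ratio = 1.8 * 1.24 / 1.18
= 1.892

1.892


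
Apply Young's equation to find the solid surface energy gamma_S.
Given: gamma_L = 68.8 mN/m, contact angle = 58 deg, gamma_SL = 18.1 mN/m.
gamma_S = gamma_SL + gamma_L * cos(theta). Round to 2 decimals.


theta_rad = 58 * pi/180 = 1.012291
gamma_S = 18.1 + 68.8 * cos(1.012291)
= 54.56 mN/m

54.56


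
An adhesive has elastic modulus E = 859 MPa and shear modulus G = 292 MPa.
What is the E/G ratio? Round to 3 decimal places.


E/G = 859 / 292 = 2.942

2.942


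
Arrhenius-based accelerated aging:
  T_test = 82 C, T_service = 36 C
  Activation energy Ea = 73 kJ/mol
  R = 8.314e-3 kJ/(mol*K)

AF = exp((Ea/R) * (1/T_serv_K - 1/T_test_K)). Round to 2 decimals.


T_test_K = 355.15, T_serv_K = 309.15
AF = exp((73/8.314e-3) * (1/309.15 - 1/355.15))
= 39.59

39.59


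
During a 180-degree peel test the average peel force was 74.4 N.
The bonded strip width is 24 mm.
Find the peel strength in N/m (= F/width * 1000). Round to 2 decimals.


Peel strength = F/width * 1000
= 74.4 / 24 * 1000
= 3100.00 N/m

3100.00


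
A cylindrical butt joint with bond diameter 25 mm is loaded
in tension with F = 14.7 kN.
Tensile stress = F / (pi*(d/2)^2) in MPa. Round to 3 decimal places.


Area = pi * (25/2)^2 = 490.8739 mm^2
Stress = 14.7*1000 / 490.8739
= 29.947 MPa

29.947


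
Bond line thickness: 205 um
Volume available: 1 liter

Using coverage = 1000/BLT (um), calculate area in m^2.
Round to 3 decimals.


1 L = 1e6 mm^3, thickness = 205 um = 0.205 mm
Area = 1e6 / 0.205 mm^2 = (1e6 / 0.205) / 1e6 m^2 = 1000 / 205 m^2
= 4.878 m^2

4.878


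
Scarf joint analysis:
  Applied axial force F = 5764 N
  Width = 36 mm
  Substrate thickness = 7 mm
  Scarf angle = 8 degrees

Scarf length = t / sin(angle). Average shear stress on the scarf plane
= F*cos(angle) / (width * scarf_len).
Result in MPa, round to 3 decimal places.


Scarf length = 7 / sin(8 deg) = 50.2971 mm
cos(8 deg) = 0.990268
Shear = 5764 * 0.990268 / (36 * 50.2971)
= 3.152 MPa

3.152


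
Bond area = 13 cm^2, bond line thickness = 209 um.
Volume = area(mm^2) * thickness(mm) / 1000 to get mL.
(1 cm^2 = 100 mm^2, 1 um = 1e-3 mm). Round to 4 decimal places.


area_mm2 = 13 * 100 = 1300
blt_mm = 209 * 1e-3 = 0.209
vol_mm3 = 1300 * 0.209 = 271.7
vol_mL = 271.7 / 1000 = 0.2717 mL

0.2717


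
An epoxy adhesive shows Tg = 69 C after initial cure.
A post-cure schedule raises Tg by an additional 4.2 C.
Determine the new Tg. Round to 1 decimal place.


New Tg = 69 + 4.2
= 73.2 C

73.2


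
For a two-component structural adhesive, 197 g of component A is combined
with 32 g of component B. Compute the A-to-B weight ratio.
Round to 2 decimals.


Weight ratio A:B = 197 / 32
= 6.16

6.16


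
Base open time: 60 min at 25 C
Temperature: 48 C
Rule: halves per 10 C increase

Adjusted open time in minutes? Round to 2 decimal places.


Acceleration = 2^((48-25)/10) = 4.9246
Open time = 60 / 4.9246 = 12.18 min

12.18


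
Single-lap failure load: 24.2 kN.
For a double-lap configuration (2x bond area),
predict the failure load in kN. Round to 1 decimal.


Failure load = 24.2 * 2 = 48.4 kN

48.4


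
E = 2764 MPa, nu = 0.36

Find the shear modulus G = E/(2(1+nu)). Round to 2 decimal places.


G = 2764 / (2 * 1.36)
= 1016.18 MPa

1016.18


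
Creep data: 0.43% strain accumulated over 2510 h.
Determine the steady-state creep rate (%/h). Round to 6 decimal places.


Rate = 0.43 / 2510 = 0.000171 %/h

0.000171


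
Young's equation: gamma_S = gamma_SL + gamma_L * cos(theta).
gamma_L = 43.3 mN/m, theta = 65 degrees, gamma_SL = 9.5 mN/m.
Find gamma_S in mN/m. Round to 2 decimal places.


cos(65 deg) = 0.422618
gamma_S = 9.5 + 43.3 * 0.422618
= 27.80 mN/m

27.80


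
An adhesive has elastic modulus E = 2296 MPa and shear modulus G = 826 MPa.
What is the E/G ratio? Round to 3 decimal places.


E/G = 2296 / 826 = 2.780

2.780


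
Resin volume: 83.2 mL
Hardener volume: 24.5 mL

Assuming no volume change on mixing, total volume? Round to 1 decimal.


V_total = 83.2 + 24.5 = 107.7 mL

107.7


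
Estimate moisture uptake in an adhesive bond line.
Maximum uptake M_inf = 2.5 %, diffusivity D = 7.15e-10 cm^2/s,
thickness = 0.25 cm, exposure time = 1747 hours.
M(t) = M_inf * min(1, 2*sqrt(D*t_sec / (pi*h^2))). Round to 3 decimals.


Convert time: 1747 h = 6289200 s
ratio = min(1, 2*sqrt(7.15e-10*6289200/(pi*0.25^2)))
= 0.302667
M(t) = 2.5 * 0.302667 = 0.757%

0.757


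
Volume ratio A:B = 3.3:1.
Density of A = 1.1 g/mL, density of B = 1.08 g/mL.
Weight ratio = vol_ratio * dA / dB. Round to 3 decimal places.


Wt ratio = 3.3 * 1.1 / 1.08
= 3.361

3.361


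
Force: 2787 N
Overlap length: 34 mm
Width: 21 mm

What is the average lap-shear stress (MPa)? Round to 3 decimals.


Average shear stress = F / (overlap * width)
= 2787 / (34 * 21)
= 3.903 MPa

3.903


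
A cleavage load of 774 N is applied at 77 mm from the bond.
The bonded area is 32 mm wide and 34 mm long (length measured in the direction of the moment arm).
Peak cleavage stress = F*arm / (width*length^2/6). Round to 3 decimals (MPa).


Moment = 774 * 77 = 59598 N*mm
Section modulus = 32 * 1156 / 6 = 36992 / 6 mm^3
Stress = 59598 / (36992 / 6) = 357588 / 36992
= 9.667 MPa

9.667


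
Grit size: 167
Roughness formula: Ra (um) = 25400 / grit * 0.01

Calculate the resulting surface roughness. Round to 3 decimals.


Ra = 25400 / 167 * 0.01
= 1.521 um

1.521


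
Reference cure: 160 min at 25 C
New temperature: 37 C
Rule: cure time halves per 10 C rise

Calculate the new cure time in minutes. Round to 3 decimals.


factor = 2^((37-25)/10) = 2.2974
t_new = 160 / 2.2974 = 69.644 min

69.644


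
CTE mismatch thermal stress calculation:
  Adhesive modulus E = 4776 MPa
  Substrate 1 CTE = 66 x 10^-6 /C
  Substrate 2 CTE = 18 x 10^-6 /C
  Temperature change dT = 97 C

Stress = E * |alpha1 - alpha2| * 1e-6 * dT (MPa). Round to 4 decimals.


delta_alpha = |66 - 18| = 48 x 10^-6/C
Stress = 4776 * 48e-6 * 97
= 22.2371 MPa

22.2371


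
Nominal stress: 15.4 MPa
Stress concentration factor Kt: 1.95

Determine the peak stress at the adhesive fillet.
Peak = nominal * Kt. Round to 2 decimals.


Peak stress = 15.4 * 1.95
= 30.03 MPa

30.03


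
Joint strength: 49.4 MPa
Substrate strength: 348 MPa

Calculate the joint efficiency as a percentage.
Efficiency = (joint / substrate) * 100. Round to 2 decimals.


Efficiency = (49.4 / 348) * 100 = 14.20%

14.20


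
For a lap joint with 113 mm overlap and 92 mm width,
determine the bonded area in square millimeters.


Area = 113 * 92 = 10396 mm^2

10396


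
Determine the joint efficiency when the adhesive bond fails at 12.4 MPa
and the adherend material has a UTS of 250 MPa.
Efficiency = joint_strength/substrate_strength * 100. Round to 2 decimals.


Joint efficiency = 12.4 / 250 * 100
= 4.96%

4.96


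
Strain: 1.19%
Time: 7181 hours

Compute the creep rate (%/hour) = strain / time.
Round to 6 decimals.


Creep rate = 1.19 / 7181
= 0.000166 %/h

0.000166


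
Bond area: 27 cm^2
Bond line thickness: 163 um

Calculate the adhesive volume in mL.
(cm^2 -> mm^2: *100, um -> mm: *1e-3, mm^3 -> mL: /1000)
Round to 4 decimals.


V = 27*100 * 163*1e-3 / 1000
= 0.4401 mL

0.4401


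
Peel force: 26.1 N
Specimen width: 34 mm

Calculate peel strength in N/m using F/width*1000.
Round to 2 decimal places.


Peel strength = 26.1 / 34 * 1000 = 767.65 N/m

767.65


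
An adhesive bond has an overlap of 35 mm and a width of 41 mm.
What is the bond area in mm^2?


Bond area = overlap * width
= 35 * 41
= 1435 mm^2

1435


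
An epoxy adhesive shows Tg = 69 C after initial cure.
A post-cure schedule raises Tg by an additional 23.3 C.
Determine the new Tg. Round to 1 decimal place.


New Tg = 69 + 23.3
= 92.3 C

92.3


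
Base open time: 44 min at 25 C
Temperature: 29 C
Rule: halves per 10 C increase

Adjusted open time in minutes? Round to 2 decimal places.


Acceleration = 2^((29-25)/10) = 1.3195
Open time = 44 / 1.3195 = 33.35 min

33.35


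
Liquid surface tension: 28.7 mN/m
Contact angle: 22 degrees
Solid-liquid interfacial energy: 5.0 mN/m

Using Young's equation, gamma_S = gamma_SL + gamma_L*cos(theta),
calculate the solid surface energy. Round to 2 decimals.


gamma_S = 5.0 + 28.7 * cos(22)
= 31.61 mN/m

31.61


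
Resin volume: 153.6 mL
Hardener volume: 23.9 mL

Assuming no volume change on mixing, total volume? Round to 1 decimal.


V_total = 153.6 + 23.9 = 177.5 mL

177.5


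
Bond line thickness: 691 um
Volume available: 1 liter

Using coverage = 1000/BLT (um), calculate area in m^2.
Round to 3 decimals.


1 L = 1e6 mm^3, thickness = 691 um = 0.691 mm
Area = 1e6 / 0.691 mm^2 = (1e6 / 0.691) / 1e6 m^2 = 1000 / 691 m^2
= 1.447 m^2

1.447


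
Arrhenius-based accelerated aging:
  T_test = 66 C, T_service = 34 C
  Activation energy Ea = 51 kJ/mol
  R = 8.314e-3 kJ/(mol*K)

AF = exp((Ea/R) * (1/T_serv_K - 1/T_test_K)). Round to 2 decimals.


T_test_K = 339.15, T_serv_K = 307.15
AF = exp((51/8.314e-3) * (1/307.15 - 1/339.15))
= 6.58

6.58


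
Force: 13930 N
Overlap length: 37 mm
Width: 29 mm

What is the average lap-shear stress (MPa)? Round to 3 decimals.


Average shear stress = F / (overlap * width)
= 13930 / (37 * 29)
= 12.982 MPa

12.982


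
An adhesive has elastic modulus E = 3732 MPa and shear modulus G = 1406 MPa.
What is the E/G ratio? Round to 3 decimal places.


E/G = 3732 / 1406 = 2.654

2.654


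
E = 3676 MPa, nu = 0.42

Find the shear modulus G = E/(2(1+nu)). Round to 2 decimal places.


G = 3676 / (2 * 1.42)
= 1294.37 MPa

1294.37


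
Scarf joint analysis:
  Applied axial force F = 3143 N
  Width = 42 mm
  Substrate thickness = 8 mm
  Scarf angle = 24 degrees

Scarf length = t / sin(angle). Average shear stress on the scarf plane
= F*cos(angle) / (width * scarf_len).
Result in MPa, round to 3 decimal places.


Scarf length = 8 / sin(24 deg) = 19.6687 mm
cos(24 deg) = 0.913545
Shear = 3143 * 0.913545 / (42 * 19.6687)
= 3.476 MPa

3.476


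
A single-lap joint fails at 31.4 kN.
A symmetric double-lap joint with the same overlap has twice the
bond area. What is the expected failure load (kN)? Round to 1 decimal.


Double-lap load = 2 * 31.4 = 62.8 kN

62.8


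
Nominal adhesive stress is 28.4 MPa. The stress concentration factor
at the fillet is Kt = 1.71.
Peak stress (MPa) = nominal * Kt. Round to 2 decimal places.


Peak = 28.4 * 1.71 = 48.56 MPa

48.56


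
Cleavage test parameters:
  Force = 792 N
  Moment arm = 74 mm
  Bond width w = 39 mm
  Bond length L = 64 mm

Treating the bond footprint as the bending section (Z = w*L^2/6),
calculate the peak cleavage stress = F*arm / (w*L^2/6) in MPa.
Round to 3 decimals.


M = 792 * 74 = 58608 N*mm
Z = 39 * 64^2 / 6 = 159744 / 6 mm^3
sigma = M / Z = 6 * 58608 / 159744 = 351648 / 159744
= 2.201 MPa

2.201


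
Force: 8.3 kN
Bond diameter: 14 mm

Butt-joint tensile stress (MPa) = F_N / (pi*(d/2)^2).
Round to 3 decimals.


F_N = 8.3 * 1000 = 8300.0 N
A = pi*(7.0)^2 = 153.9380 mm^2
stress = 8300.0 / 153.9380 = 53.918 MPa

53.918


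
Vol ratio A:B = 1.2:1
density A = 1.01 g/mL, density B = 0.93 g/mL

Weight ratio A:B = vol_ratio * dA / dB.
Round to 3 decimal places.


Weight ratio = 1.2 * 1.01 / 0.93
= 1.303

1.303


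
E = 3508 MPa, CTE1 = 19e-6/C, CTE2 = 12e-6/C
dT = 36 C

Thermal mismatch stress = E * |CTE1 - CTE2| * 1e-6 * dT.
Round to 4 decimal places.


= 3508 * 7e-6 * 36
= 0.8840 MPa

0.8840


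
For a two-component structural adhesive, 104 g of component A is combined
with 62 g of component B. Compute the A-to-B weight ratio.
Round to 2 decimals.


Weight ratio A:B = 104 / 62
= 1.68

1.68


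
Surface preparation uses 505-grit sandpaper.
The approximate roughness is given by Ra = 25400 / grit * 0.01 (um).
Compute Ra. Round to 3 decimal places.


Ra = 25400 / 505 * 0.01
= 254 / 505
= 0.503 um

0.503


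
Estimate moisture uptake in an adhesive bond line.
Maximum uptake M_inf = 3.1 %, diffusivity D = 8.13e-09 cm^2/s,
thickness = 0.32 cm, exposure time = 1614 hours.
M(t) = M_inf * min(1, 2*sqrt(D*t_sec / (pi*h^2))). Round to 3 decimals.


Convert time: 1614 h = 5810400 s
ratio = min(1, 2*sqrt(8.13e-09*5810400/(pi*0.32^2)))
= 0.766396
M(t) = 3.1 * 0.766396 = 2.376%

2.376


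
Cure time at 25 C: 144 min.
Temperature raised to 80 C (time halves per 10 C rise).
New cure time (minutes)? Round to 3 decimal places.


Acceleration factor = 2^(55/10) = 45.2548
New time = 144 / 45.2548 = 3.182 min

3.182


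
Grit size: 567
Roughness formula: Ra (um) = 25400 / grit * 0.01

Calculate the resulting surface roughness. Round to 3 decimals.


Ra = 25400 / 567 * 0.01
= 0.448 um

0.448


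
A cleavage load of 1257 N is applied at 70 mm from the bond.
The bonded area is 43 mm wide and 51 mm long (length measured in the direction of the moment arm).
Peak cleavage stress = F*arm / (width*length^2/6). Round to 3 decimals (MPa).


Moment = 1257 * 70 = 87990 N*mm
Section modulus = 43 * 2601 / 6 = 111843 / 6 mm^3
Stress = 87990 / (111843 / 6) = 527940 / 111843
= 4.720 MPa

4.720


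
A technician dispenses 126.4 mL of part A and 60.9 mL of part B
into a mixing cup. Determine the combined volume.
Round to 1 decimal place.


Combined volume = 126.4 + 60.9
= 187.3 mL

187.3


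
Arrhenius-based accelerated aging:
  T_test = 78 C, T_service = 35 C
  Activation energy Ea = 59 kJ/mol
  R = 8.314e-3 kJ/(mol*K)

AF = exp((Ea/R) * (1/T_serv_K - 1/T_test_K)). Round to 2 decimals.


T_test_K = 351.15, T_serv_K = 308.15
AF = exp((59/8.314e-3) * (1/308.15 - 1/351.15))
= 16.78

16.78


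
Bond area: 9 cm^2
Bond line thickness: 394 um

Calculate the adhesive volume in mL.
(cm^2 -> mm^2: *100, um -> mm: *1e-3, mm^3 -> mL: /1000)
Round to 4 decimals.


V = 9*100 * 394*1e-3 / 1000
= 0.3546 mL

0.3546


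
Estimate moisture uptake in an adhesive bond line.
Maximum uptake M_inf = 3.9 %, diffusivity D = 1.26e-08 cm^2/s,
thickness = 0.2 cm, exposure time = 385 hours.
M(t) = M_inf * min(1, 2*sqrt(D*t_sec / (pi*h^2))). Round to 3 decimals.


Convert time: 385 h = 1386000 s
ratio = min(1, 2*sqrt(1.26e-08*1386000/(pi*0.2^2)))
= 0.745576
M(t) = 3.9 * 0.745576 = 2.908%

2.908


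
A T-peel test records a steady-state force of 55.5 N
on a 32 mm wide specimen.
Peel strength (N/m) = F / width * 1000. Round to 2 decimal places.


Peel strength = 55.5 / 32 * 1000
= 1734.38 N/m

1734.38


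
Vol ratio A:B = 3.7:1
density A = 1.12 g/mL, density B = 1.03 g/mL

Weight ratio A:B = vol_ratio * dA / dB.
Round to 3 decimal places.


Weight ratio = 3.7 * 1.12 / 1.03
= 4.023

4.023


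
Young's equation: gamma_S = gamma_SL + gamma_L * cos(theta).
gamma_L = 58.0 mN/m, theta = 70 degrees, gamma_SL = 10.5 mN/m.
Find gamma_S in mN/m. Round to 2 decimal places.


cos(70 deg) = 0.342020
gamma_S = 10.5 + 58.0 * 0.342020
= 30.34 mN/m

30.34


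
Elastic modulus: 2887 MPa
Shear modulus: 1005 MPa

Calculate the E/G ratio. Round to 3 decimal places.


E / G = 2887 / 1005 = 2.873

2.873


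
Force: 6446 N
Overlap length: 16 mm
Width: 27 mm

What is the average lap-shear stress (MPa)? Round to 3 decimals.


Average shear stress = F / (overlap * width)
= 6446 / (16 * 27)
= 14.921 MPa

14.921


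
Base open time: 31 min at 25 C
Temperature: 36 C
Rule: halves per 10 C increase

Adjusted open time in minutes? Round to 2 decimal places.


Acceleration = 2^((36-25)/10) = 2.1435
Open time = 31 / 2.1435 = 14.46 min

14.46


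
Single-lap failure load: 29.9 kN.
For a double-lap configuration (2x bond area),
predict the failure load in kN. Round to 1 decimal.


Failure load = 29.9 * 2 = 59.8 kN

59.8


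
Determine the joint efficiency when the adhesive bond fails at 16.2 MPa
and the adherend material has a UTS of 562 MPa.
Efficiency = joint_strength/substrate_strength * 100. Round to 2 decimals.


Joint efficiency = 16.2 / 562 * 100
= 2.88%

2.88


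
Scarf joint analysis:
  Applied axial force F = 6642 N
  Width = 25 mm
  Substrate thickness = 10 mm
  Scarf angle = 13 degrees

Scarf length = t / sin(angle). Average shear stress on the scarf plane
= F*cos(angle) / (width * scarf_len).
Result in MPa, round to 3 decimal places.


Scarf length = 10 / sin(13 deg) = 44.4541 mm
cos(13 deg) = 0.974370
Shear = 6642 * 0.974370 / (25 * 44.4541)
= 5.823 MPa

5.823


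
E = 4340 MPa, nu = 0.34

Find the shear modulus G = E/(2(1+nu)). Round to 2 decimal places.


G = 4340 / (2 * 1.34)
= 1619.40 MPa

1619.40


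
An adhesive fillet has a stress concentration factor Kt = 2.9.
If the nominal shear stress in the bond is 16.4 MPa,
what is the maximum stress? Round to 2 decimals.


Max stress = 16.4 * 2.9 = 47.56 MPa

47.56


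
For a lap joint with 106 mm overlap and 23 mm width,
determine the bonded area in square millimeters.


Area = 106 * 23 = 2438 mm^2

2438


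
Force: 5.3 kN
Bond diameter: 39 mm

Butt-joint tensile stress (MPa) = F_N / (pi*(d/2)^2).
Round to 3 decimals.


F_N = 5.3 * 1000 = 5300.0 N
A = pi*(19.5)^2 = 1194.5906 mm^2
stress = 5300.0 / 1194.5906 = 4.437 MPa

4.437


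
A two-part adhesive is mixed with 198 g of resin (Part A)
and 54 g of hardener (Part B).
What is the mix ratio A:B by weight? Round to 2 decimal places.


Mix ratio = mass_A / mass_B
= 198 / 54
= 3.67

3.67


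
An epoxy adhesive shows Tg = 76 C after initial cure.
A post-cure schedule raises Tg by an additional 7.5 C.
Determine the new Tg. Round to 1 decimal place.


New Tg = 76 + 7.5
= 83.5 C

83.5


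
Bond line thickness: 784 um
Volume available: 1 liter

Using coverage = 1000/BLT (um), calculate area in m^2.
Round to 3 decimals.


1 L = 1e6 mm^3, thickness = 784 um = 0.784 mm
Area = 1e6 / 0.784 mm^2 = (1e6 / 0.784) / 1e6 m^2 = 1000 / 784 m^2
= 1.276 m^2

1.276


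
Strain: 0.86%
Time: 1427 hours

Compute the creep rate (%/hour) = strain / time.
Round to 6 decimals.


Creep rate = 0.86 / 1427
= 0.000603 %/h

0.000603


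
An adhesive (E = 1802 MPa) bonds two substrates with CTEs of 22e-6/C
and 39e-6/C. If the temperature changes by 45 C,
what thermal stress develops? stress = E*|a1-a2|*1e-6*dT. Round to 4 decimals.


Stress = 1802 * |22 - 39| * 1e-6 * 45
= 1.3785 MPa

1.3785


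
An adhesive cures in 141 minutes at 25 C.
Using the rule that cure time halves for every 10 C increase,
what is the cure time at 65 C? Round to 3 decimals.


Factor = 2^((65 - 25) / 10) = 16.0000
Cure time = 141 / 16.0000
= 8.813 minutes

8.813


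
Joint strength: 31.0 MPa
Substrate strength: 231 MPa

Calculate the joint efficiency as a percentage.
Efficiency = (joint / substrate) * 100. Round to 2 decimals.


Efficiency = (31.0 / 231) * 100 = 13.42%

13.42


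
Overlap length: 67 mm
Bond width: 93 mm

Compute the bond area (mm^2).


Bond area = 67 * 93 = 6231 mm^2

6231


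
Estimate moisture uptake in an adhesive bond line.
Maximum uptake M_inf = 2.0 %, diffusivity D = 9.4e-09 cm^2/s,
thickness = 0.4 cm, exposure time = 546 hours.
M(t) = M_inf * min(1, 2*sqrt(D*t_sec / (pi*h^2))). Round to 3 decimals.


Convert time: 546 h = 1965600 s
ratio = min(1, 2*sqrt(9.4e-09*1965600/(pi*0.4^2)))
= 0.383448
M(t) = 2.0 * 0.383448 = 0.767%

0.767


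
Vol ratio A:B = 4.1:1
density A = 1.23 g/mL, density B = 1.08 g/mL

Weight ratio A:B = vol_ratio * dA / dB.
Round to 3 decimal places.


Weight ratio = 4.1 * 1.23 / 1.08
= 4.669

4.669


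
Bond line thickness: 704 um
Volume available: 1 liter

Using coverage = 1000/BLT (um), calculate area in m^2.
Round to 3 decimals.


1 L = 1e6 mm^3, thickness = 704 um = 0.704 mm
Area = 1e6 / 0.704 mm^2 = (1e6 / 0.704) / 1e6 m^2 = 1000 / 704 m^2
= 1.420 m^2

1.420


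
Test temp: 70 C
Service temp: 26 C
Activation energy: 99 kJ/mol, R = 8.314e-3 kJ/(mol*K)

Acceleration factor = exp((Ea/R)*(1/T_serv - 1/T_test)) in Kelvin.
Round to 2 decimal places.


AF = exp((99/0.008314)*(1/299.15 - 1/343.15))
= 164.67

164.67


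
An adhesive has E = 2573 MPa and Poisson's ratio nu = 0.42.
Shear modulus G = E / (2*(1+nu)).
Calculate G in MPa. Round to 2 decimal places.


G = 2573 / (2*(1+0.42))
= 2573 / 2.84
= 905.99 MPa

905.99


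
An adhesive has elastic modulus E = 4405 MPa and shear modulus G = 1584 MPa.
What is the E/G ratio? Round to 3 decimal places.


E/G = 4405 / 1584 = 2.781

2.781


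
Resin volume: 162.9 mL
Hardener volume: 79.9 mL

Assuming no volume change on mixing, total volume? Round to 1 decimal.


V_total = 162.9 + 79.9 = 242.8 mL

242.8


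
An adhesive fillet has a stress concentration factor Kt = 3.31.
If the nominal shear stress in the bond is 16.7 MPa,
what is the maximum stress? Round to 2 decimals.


Max stress = 16.7 * 3.31 = 55.28 MPa

55.28


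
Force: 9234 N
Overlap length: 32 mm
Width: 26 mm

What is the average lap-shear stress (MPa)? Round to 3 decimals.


Average shear stress = F / (overlap * width)
= 9234 / (32 * 26)
= 11.099 MPa

11.099


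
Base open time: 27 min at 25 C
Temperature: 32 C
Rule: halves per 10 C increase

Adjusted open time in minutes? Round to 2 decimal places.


Acceleration = 2^((32-25)/10) = 1.6245
Open time = 27 / 1.6245 = 16.62 min

16.62


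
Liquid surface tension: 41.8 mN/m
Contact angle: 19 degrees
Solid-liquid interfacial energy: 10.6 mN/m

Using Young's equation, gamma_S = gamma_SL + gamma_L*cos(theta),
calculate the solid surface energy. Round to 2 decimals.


gamma_S = 10.6 + 41.8 * cos(19)
= 50.12 mN/m

50.12


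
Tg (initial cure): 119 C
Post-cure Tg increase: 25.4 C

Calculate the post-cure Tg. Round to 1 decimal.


Post-cure Tg = 119 + 25.4 = 144.4 C

144.4


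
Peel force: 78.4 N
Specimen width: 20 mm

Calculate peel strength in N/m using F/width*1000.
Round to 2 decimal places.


Peel strength = 78.4 / 20 * 1000 = 3920.00 N/m

3920.00


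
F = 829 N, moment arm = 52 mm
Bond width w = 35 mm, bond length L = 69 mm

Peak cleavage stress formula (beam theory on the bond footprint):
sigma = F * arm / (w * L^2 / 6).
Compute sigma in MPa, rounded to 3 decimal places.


sigma = (829 * 52) / (35 * 4761 / 6)
= 43108 * 6 / 166635
= 258648 / 166635
= 1.552 MPa

1.552


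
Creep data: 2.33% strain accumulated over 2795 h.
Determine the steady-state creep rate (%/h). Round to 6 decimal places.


Rate = 2.33 / 2795 = 0.000834 %/h

0.000834


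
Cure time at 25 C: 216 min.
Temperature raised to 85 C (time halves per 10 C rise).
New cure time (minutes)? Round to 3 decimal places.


Acceleration factor = 2^(60/10) = 64.0000
New time = 216 / 64.0000 = 3.375 min

3.375


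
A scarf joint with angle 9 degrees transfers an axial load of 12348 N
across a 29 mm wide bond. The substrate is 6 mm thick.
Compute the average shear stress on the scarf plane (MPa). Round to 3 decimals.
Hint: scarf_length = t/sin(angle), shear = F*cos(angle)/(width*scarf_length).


scarf_length = 6 / sin(9 deg) = 38.3547 mm
cos(9 deg) = 0.987688
shear stress = 12348 * 0.987688 / (29 * 38.3547)
= 10.965 MPa

10.965


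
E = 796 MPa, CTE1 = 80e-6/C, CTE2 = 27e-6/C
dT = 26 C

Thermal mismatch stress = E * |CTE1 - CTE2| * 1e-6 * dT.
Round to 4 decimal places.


= 796 * 53e-6 * 26
= 1.0969 MPa

1.0969


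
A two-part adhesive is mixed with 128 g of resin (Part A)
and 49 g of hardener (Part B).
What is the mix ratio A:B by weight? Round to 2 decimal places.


Mix ratio = mass_A / mass_B
= 128 / 49
= 2.61

2.61


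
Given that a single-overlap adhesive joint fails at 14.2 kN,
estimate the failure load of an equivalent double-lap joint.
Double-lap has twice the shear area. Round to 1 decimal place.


Double-lap factor = 2
Expected load = 14.2 * 2 = 28.4 kN

28.4


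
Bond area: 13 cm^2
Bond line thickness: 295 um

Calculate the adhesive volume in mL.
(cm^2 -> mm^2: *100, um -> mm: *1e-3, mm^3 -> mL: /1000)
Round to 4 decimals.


V = 13*100 * 295*1e-3 / 1000
= 0.3835 mL

0.3835


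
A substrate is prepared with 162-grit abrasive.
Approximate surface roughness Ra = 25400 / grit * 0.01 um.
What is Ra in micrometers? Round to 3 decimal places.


Ra = 25400 / 162 * 0.01 = 1.568 um

1.568


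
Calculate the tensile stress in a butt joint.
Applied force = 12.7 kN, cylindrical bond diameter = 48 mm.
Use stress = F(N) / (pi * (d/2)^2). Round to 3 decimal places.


A = pi * 24.0^2 = 1809.5574 mm^2
sigma = 12700.0 / 1809.5574 = 7.018 MPa

7.018


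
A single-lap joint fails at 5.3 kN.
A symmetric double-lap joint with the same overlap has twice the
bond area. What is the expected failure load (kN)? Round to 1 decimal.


Double-lap load = 2 * 5.3 = 10.6 kN

10.6


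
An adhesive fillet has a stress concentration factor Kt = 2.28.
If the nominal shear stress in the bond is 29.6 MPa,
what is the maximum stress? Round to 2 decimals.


Max stress = 29.6 * 2.28 = 67.49 MPa

67.49


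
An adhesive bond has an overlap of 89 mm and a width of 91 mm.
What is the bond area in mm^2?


Bond area = overlap * width
= 89 * 91
= 8099 mm^2

8099


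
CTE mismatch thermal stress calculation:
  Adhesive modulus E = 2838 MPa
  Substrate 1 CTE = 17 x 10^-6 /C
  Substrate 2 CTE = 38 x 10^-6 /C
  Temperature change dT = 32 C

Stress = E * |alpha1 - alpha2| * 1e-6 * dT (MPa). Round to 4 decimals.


delta_alpha = |17 - 38| = 21 x 10^-6/C
Stress = 2838 * 21e-6 * 32
= 1.9071 MPa

1.9071


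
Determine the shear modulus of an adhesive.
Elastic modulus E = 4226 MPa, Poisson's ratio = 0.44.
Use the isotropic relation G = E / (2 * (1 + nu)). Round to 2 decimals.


G = 4226 / (2*(1+0.44)) = 4226 / 2.88
= 1467.36 MPa

1467.36


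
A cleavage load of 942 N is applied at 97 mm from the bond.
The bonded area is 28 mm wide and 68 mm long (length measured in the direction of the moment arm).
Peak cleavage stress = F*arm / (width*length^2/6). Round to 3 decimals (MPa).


Moment = 942 * 97 = 91374 N*mm
Section modulus = 28 * 4624 / 6 = 129472 / 6 mm^3
Stress = 91374 / (129472 / 6) = 548244 / 129472
= 4.234 MPa

4.234


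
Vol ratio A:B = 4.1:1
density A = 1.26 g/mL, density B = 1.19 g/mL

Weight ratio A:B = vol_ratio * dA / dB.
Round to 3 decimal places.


Weight ratio = 4.1 * 1.26 / 1.19
= 4.341

4.341


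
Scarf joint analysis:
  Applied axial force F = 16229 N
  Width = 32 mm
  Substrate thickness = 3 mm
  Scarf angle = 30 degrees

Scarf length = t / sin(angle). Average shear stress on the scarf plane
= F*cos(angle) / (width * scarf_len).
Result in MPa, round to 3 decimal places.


Scarf length = 3 / sin(30 deg) = 6.0000 mm
cos(30 deg) = 0.866025
Shear = 16229 * 0.866025 / (32 * 6.0000)
= 73.202 MPa

73.202


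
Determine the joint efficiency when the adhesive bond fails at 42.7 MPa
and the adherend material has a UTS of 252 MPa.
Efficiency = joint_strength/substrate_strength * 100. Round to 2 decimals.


Joint efficiency = 42.7 / 252 * 100
= 16.94%

16.94


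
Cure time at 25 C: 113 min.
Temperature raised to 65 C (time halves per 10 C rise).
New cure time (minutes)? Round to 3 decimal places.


Acceleration factor = 2^(40/10) = 16.0000
New time = 113 / 16.0000 = 7.063 min

7.063


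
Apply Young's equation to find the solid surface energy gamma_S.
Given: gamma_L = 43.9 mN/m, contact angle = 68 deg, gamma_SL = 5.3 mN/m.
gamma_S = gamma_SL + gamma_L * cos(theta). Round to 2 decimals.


theta_rad = 68 * pi/180 = 1.186824
gamma_S = 5.3 + 43.9 * cos(1.186824)
= 21.75 mN/m

21.75


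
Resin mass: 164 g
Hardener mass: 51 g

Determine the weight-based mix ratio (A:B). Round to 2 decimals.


Ratio = 164 / 51 = 3.22

3.22


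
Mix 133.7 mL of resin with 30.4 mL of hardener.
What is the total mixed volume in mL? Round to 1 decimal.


Total = 133.7 + 30.4 = 164.1 mL

164.1


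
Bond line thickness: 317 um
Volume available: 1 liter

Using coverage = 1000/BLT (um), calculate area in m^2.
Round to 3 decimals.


1 L = 1e6 mm^3, thickness = 317 um = 0.317 mm
Area = 1e6 / 0.317 mm^2 = (1e6 / 0.317) / 1e6 m^2 = 1000 / 317 m^2
= 3.155 m^2

3.155


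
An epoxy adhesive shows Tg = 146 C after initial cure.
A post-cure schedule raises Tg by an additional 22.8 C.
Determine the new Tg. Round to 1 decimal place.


New Tg = 146 + 22.8
= 168.8 C

168.8


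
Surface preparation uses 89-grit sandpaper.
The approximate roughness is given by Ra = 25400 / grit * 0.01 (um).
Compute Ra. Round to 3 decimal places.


Ra = 25400 / 89 * 0.01
= 254 / 89
= 2.854 um

2.854


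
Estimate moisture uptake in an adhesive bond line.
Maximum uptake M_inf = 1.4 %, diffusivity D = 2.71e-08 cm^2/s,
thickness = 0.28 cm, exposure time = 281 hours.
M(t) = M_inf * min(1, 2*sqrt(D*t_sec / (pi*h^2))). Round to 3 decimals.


Convert time: 281 h = 1011600 s
ratio = min(1, 2*sqrt(2.71e-08*1011600/(pi*0.28^2)))
= 0.667246
M(t) = 1.4 * 0.667246 = 0.934%

0.934


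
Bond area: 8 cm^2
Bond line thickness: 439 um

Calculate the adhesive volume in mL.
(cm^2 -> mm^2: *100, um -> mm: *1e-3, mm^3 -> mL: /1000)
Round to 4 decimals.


V = 8*100 * 439*1e-3 / 1000
= 0.3512 mL

0.3512


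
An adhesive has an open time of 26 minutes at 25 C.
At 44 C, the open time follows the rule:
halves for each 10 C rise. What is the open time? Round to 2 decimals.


Factor = 2^((44-25)/10) = 3.7321
Open time = 26 / 3.7321 = 6.97 min

6.97


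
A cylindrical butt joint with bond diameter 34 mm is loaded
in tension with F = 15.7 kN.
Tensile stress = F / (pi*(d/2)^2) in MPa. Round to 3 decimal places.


Area = pi * (34/2)^2 = 907.9203 mm^2
Stress = 15.7*1000 / 907.9203
= 17.292 MPa

17.292


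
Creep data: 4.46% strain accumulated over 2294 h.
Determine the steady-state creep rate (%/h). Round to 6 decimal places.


Rate = 4.46 / 2294 = 0.001944 %/h

0.001944


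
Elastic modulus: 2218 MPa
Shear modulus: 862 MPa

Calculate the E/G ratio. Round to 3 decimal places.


E / G = 2218 / 862 = 2.573

2.573


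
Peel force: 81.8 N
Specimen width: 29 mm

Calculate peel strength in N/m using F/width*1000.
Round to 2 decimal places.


Peel strength = 81.8 / 29 * 1000 = 2820.69 N/m

2820.69


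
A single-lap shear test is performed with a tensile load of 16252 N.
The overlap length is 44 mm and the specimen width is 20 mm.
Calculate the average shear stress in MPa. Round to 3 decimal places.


Shear stress = F / (overlap * width)
= 16252 / (44 * 20)
= 16252 / 880
= 18.468 MPa

18.468


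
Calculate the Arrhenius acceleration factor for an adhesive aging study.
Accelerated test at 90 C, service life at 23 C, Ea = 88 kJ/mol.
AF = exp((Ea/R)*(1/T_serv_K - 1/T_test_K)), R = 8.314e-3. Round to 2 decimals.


T_test = 363.15 K, T_serv = 296.15 K
Ea/R = 88 / 0.008314 = 10584.56
AF = exp(10584.56 * (1/296.15 - 1/363.15))
= 730.71

730.71


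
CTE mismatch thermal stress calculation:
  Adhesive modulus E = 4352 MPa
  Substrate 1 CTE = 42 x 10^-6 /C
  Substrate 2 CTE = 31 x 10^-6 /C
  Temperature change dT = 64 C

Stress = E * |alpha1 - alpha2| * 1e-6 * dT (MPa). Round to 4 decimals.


delta_alpha = |42 - 31| = 11 x 10^-6/C
Stress = 4352 * 11e-6 * 64
= 3.0638 MPa

3.0638


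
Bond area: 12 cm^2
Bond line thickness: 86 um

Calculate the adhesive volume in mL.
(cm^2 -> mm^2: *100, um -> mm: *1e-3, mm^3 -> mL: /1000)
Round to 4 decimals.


V = 12*100 * 86*1e-3 / 1000
= 0.1032 mL

0.1032


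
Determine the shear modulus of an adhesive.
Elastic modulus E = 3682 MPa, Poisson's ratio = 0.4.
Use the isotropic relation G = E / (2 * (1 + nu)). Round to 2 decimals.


G = 3682 / (2*(1+0.4)) = 3682 / 2.80
= 1315.00 MPa

1315.00


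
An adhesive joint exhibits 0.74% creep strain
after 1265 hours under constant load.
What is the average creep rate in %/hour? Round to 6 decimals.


Creep rate = strain / time
= 0.74 / 1265
= 0.000585 %/h

0.000585


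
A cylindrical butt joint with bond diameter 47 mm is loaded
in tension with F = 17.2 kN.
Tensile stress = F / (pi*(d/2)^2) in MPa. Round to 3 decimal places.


Area = pi * (47/2)^2 = 1734.9445 mm^2
Stress = 17.2*1000 / 1734.9445
= 9.914 MPa

9.914


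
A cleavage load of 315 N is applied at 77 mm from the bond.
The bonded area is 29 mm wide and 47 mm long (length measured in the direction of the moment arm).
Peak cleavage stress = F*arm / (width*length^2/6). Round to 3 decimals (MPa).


Moment = 315 * 77 = 24255 N*mm
Section modulus = 29 * 2209 / 6 = 64061 / 6 mm^3
Stress = 24255 / (64061 / 6) = 145530 / 64061
= 2.272 MPa

2.272


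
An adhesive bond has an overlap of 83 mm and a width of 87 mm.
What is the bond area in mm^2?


Bond area = overlap * width
= 83 * 87
= 7221 mm^2

7221


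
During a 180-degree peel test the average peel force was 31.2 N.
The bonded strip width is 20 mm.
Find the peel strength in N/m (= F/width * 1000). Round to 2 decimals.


Peel strength = F/width * 1000
= 31.2 / 20 * 1000
= 1560.00 N/m

1560.00


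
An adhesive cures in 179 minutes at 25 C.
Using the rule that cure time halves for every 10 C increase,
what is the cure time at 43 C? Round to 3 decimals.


Factor = 2^((43 - 25) / 10) = 3.4822
Cure time = 179 / 3.4822
= 51.404 minutes

51.404


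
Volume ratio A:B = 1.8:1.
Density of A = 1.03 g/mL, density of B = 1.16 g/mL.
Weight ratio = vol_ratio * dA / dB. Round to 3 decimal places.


Wt ratio = 1.8 * 1.03 / 1.16
= 1.598

1.598


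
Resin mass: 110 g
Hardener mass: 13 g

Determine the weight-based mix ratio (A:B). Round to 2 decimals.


Ratio = 110 / 13 = 8.46

8.46


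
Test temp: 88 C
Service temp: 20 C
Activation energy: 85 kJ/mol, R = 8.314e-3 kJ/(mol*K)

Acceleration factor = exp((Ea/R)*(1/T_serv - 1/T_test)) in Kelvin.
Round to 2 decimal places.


AF = exp((85/0.008314)*(1/293.15 - 1/361.15))
= 710.95

710.95


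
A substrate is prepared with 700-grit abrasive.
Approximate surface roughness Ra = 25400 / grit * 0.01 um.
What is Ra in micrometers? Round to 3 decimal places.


Ra = 25400 / 700 * 0.01 = 0.363 um

0.363


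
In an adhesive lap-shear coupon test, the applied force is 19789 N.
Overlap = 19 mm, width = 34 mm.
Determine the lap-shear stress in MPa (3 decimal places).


stress = F / (overlap * width)
= 19789 / (19 * 34)
= 30.633 MPa

30.633


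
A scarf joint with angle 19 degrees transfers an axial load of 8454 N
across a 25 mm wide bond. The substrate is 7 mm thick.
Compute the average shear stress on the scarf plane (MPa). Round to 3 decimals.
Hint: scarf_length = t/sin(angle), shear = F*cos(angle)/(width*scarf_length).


scarf_length = 7 / sin(19 deg) = 21.5009 mm
cos(19 deg) = 0.945519
shear stress = 8454 * 0.945519 / (25 * 21.5009)
= 14.871 MPa

14.871


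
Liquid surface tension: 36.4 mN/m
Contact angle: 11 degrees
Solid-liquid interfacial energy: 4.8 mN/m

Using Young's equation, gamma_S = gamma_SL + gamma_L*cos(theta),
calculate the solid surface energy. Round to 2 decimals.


gamma_S = 4.8 + 36.4 * cos(11)
= 40.53 mN/m

40.53
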